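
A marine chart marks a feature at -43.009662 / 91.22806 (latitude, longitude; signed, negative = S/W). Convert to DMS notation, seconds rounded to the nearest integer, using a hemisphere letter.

Latitude is negative → S; |value| = 43.009662
Latitude: 0.009662° → 0.57972′; 0.57972 × 60 = 34.78″
λ: whole degrees 91; 13.68360′ → 13′ and 41.02″

43°00′35″ S, 91°13′41″ E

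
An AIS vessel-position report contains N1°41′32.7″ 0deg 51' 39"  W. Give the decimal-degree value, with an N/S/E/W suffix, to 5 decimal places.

1.69242° N, 0.86083° W

Latitude: 1° + 41/60 + 32.7/3600 = 1 + 0.683333 + 0.009083 = 1.692417
Lon: 0° + 51/60 + 39/3600 = 0 + 0.850000 + 0.010833 = 0.860833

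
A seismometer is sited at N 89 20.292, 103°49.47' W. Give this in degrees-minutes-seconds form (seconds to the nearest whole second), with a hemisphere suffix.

89°20′18″ N, 103°49′28″ W

Lat: fractional minutes 0.29200 × 60 = 17.52″
Lon: 49.47000′ → 49′ and 0.47000 × 60 = 28.20″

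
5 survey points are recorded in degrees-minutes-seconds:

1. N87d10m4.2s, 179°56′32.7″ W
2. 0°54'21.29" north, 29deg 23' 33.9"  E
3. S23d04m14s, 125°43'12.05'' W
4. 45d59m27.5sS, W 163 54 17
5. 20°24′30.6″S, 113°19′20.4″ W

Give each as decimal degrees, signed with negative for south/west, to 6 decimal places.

1. 87.167833, -179.942417
2. 0.905914, 29.392750
3. -23.070556, -125.720014
4. -45.990972, -163.904722
5. -20.408500, -113.322333

Point 1:
  φ: 87 + 10/60 + 4.2/3600 = 87.1678333
  N → positive
  Longitude: 179° + 56/60 + 32.7/3600 = 179 + 0.933333 + 0.009083 = 179.9424167
  hemisphere W, so the sign is −
Point 2:
  Lat: 54′ + 21.29″ = 54.35483′; 0 + 54.35483/60 = 0.9059139
  N → positive
  λ: 23′ + 33.9″ = 23.56500′; 29 + 23.56500/60 = 29.3927500
  E ⇒ keep positive
Point 3:
  φ: 4′ + 14″ = 4.23333′; 23 + 4.23333/60 = 23.0705556
  S → negative
  λ: 43′ + 12.05″ = 43.20083′; 125 + 43.20083/60 = 125.7200139
  W → negative
Point 4:
  Latitude: 45 + 59/60 + 27.5/3600 = 45.9909722
  hemisphere S, so the sign is −
  Longitude: 163° + 54/60 + 17/3600 = 163 + 0.900000 + 0.004722 = 163.9047222
  hemisphere W, so the sign is −
Point 5:
  φ: 20° + 24/60 + 30.6/3600 = 20 + 0.400000 + 0.008500 = 20.4085000
  S → negative
  λ: 113° + 19/60 + 20.4/3600 = 113 + 0.316667 + 0.005667 = 113.3223333
  W → negative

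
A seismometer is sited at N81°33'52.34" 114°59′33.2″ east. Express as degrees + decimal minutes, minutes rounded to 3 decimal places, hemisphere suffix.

81° 33.872′ N, 114° 59.553′ E

Lat: 33 + 52.34/60 = 33.87233′
Longitude: 59 + 33.2/60 = 59.55333′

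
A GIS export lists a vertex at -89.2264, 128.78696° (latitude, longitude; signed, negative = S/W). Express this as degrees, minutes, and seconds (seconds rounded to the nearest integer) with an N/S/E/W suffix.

Latitude is negative → S; |value| = 89.226400
φ: whole degrees 89; 13.58400′ → 13′ and 35.04″
λ: whole degrees 128; 47.21760′ → 47′ and 13.06″

89°13′35″ S, 128°47′13″ E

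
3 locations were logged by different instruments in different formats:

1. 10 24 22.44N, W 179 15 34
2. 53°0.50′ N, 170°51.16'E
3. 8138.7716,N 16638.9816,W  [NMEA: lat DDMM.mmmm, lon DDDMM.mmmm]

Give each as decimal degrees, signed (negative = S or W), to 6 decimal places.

1. 10.406233, -179.259444
2. 53.008333, 170.852667
3. 81.646193, -166.649693

Point 1:
  Latitude: 24′ + 22.44″ = 24.37400′; 10 + 24.37400/60 = 10.4062333
  N → positive
  Lon: 179° + 15/60 + 34/3600 = 179 + 0.250000 + 0.009444 = 179.2594444
  hemisphere W, so the sign is −
Point 2:
  Lat: 53 + 0.5/60 = 53.0083333
  N ⇒ keep positive
  λ: 170 + 51.16/60 = 170.8526667
  E ⇒ keep positive
Point 3:
  φ: degrees = first 2 digits = 81, minutes = 38.7716; 81 + 38.7716/60 = 81.6461933
  N ⇒ keep positive
  Longitude: split at 3 digits → 166° and 38.9816′; 166 + 38.9816/60 = 166.6496933
  hemisphere W, so the sign is −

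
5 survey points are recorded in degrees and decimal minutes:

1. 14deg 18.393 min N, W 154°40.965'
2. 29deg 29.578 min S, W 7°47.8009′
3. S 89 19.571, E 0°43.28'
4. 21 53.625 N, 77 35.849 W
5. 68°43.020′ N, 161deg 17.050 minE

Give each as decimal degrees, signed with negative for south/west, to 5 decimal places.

Point 1:
  Latitude: 18.393′ = 0.306550°; total 14.306550
  N ⇒ keep positive
  Longitude: 40.965′ = 0.682750°; total 154.682750
  hemisphere W, so the sign is −
Point 2:
  φ: 29 + 29.578/60 = 29.492967
  hemisphere S, so the sign is −
  Longitude: 47.8009′ = 0.796682°; total 7.796682
  W → negative
Point 3:
  Latitude: 19.571′ = 0.326183°; total 89.326183
  hemisphere S, so the sign is −
  Lon: 0 + 43.28/60 = 0.721333
  E ⇒ keep positive
Point 4:
  Lat: 21 + 53.625/60 = 21.893750
  N → positive
  λ: 35.849′ = 0.597483°; total 77.597483
  W ⇒ negate
Point 5:
  Latitude: 68 + 43.02/60 = 68.717000
  N ⇒ keep positive
  λ: 17.05′ = 0.284167°; total 161.284167
  E → positive

1. 14.30655, -154.68275
2. -29.49297, -7.79668
3. -89.32618, 0.72133
4. 21.89375, -77.59748
5. 68.71700, 161.28417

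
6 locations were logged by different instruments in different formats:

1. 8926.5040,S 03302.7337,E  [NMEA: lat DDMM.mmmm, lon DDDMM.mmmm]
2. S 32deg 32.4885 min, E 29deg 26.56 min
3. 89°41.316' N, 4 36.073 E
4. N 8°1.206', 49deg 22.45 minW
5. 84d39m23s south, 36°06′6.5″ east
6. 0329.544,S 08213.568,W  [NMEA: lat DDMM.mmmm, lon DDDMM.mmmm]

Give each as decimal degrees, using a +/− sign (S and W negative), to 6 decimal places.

1. -89.441733, 33.045562
2. -32.541475, 29.442667
3. 89.688600, 4.601217
4. 8.020100, -49.374167
5. -84.656389, 36.101806
6. -3.492400, -82.226133

Point 1:
  φ: degrees = first 2 digits = 89, minutes = 26.504; 89 + 26.504/60 = 89.4417333
  S → negative
  λ: degrees = first 3 digits = 33, minutes = 2.7337; 33 + 2.7337/60 = 33.0455617
  E ⇒ keep positive
Point 2:
  φ: 32 + 32.4885/60 = 32.5414750
  S → negative
  λ: 29 + 26.56/60 = 29.4426667
  E ⇒ keep positive
Point 3:
  φ: 41.316′ = 0.688600°; total 89.6886000
  N ⇒ keep positive
  Longitude: 4 + 36.073/60 = 4.6012167
  E → positive
Point 4:
  Lat: 8 + 1.206/60 = 8.0201000
  N ⇒ keep positive
  Longitude: 22.45′ = 0.374167°; total 49.3741667
  W ⇒ negate
Point 5:
  Latitude: 84 + 39/60 + 23/3600 = 84.6563889
  hemisphere S, so the sign is −
  λ: 36 + 6/60 + 6.5/3600 = 36.1018056
  E → positive
Point 6:
  Lat: split at 2 digits → 03° and 29.544′; 3 + 29.544/60 = 3.4924000
  S ⇒ negate
  Lon: split at 3 digits → 082° and 13.568′; 82 + 13.568/60 = 82.2261333
  W ⇒ negate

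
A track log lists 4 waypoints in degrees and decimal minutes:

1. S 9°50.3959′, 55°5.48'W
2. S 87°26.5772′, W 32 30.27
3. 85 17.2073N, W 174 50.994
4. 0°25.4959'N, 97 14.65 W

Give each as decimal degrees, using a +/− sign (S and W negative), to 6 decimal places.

Point 1:
  Latitude: 9 + 50.3959/60 = 9.8399317
  hemisphere S, so the sign is −
  Lon: 5.48′ = 0.091333°; total 55.0913333
  W → negative
Point 2:
  φ: 87 + 26.5772/60 = 87.4429533
  hemisphere S, so the sign is −
  Lon: 30.27′ = 0.504500°; total 32.5045000
  W ⇒ negate
Point 3:
  φ: 85 + 17.2073/60 = 85.2867883
  N → positive
  λ: 174 + 50.994/60 = 174.8499000
  hemisphere W, so the sign is −
Point 4:
  Latitude: 25.4959′ = 0.424932°; total 0.4249317
  N ⇒ keep positive
  Longitude: 14.65′ = 0.244167°; total 97.2441667
  W → negative

1. -9.839932, -55.091333
2. -87.442953, -32.504500
3. 85.286788, -174.849900
4. 0.424932, -97.244167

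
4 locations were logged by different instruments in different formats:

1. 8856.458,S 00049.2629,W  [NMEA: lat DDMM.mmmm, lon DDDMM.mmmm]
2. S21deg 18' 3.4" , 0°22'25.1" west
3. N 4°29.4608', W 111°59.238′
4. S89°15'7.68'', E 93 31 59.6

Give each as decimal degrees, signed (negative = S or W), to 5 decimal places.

Point 1:
  Latitude: split at 2 digits → 88° and 56.458′; 88 + 56.458/60 = 88.940967
  S → negative
  Longitude: split at 3 digits → 000° and 49.2629′; 0 + 49.2629/60 = 0.821048
  W → negative
Point 2:
  Lat: 21 + 18/60 + 3.4/3600 = 21.300944
  hemisphere S, so the sign is −
  λ: 22′ + 25.1″ = 22.41833′; 0 + 22.41833/60 = 0.373639
  W → negative
Point 3:
  Latitude: 4 + 29.4608/60 = 4.491013
  N → positive
  λ: 59.238′ = 0.987300°; total 111.987300
  W ⇒ negate
Point 4:
  Lat: 15′ + 7.68″ = 15.12800′; 89 + 15.12800/60 = 89.252133
  S → negative
  Longitude: 93 + 31/60 + 59.6/3600 = 93.533222
  E ⇒ keep positive

1. -88.94097, -0.82105
2. -21.30094, -0.37364
3. 4.49101, -111.98730
4. -89.25213, 93.53322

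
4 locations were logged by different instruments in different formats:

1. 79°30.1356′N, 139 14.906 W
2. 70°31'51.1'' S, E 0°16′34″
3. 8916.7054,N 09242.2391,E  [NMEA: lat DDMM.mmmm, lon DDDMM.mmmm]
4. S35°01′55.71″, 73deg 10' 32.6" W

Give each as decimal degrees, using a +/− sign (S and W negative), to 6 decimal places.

1. 79.502260, -139.248433
2. -70.530861, 0.276111
3. 89.278423, 92.703985
4. -35.032142, -73.175722

Point 1:
  Lat: 79 + 30.1356/60 = 79.5022600
  N ⇒ keep positive
  Lon: 139 + 14.906/60 = 139.2484333
  W ⇒ negate
Point 2:
  Latitude: 70 + 31/60 + 51.1/3600 = 70.5308611
  S → negative
  λ: 0 + 16/60 + 34/3600 = 0.2761111
  E → positive
Point 3:
  Lat: degrees = first 2 digits = 89, minutes = 16.7054; 89 + 16.7054/60 = 89.2784233
  N ⇒ keep positive
  Longitude: split at 3 digits → 092° and 42.2391′; 92 + 42.2391/60 = 92.7039850
  E ⇒ keep positive
Point 4:
  φ: 35° + 1/60 + 55.71/3600 = 35 + 0.016667 + 0.015475 = 35.0321417
  S ⇒ negate
  Lon: 10′ + 32.6″ = 10.54333′; 73 + 10.54333/60 = 73.1757222
  hemisphere W, so the sign is −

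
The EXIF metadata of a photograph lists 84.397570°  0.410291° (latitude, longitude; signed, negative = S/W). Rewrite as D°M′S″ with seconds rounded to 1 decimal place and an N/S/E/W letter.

84°23′51.3″ N, 0°24′37.0″ E

φ: whole degrees 84; 23.85420′ → 23′ and 51.252″
Lon: whole degrees 0; 24.61746′ → 24′ and 37.048″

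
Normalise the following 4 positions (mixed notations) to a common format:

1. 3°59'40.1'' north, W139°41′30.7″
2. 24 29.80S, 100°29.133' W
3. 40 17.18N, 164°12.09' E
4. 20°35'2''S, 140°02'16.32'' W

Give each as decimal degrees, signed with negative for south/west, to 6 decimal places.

1. 3.994472, -139.691861
2. -24.496667, -100.485550
3. 40.286333, 164.201500
4. -20.583889, -140.037867

Point 1:
  Latitude: 59′ + 40.1″ = 59.66833′; 3 + 59.66833/60 = 3.9944722
  N ⇒ keep positive
  Lon: 41′ + 30.7″ = 41.51167′; 139 + 41.51167/60 = 139.6918611
  hemisphere W, so the sign is −
Point 2:
  Lat: 24 + 29.8/60 = 24.4966667
  hemisphere S, so the sign is −
  Lon: 100 + 29.133/60 = 100.4855500
  hemisphere W, so the sign is −
Point 3:
  Lat: 17.18′ = 0.286333°; total 40.2863333
  N → positive
  Lon: 164 + 12.09/60 = 164.2015000
  E ⇒ keep positive
Point 4:
  Lat: 35′ + 2″ = 35.03333′; 20 + 35.03333/60 = 20.5838889
  S → negative
  Longitude: 140° + 2/60 + 16.32/3600 = 140 + 0.033333 + 0.004533 = 140.0378667
  hemisphere W, so the sign is −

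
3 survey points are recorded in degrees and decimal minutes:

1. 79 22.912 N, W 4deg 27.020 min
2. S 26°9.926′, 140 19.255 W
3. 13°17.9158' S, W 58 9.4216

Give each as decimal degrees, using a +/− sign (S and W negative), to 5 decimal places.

1. 79.38187, -4.45033
2. -26.16543, -140.32092
3. -13.29860, -58.15703

Point 1:
  φ: 79 + 22.912/60 = 79.381867
  N → positive
  Lon: 4 + 27.02/60 = 4.450333
  hemisphere W, so the sign is −
Point 2:
  Lat: 26 + 9.926/60 = 26.165433
  S ⇒ negate
  Lon: 140 + 19.255/60 = 140.320917
  W ⇒ negate
Point 3:
  φ: 17.9158′ = 0.298597°; total 13.298597
  S ⇒ negate
  λ: 58 + 9.4216/60 = 58.157027
  W → negative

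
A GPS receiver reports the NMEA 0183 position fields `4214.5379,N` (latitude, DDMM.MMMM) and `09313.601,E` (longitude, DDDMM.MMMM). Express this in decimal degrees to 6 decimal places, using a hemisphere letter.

42.242298° N, 93.226683° E

Latitude: degrees = first 2 digits = 42, minutes = 14.5379; 42 + 14.5379/60 = 42.2422983
Lon: degrees = first 3 digits = 93, minutes = 13.601; 93 + 13.601/60 = 93.2266833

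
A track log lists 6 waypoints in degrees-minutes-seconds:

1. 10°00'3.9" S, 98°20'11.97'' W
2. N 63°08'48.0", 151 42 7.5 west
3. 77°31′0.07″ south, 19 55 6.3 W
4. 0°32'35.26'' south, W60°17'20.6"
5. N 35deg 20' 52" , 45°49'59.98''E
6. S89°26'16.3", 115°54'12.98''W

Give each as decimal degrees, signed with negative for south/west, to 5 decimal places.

1. -10.00108, -98.33666
2. 63.14667, -151.70208
3. -77.51669, -19.91842
4. -0.54313, -60.28906
5. 35.34778, 45.83333
6. -89.43786, -115.90361

Point 1:
  Lat: 10 + 0/60 + 3.9/3600 = 10.001083
  hemisphere S, so the sign is −
  Longitude: 20′ + 11.97″ = 20.19950′; 98 + 20.19950/60 = 98.336658
  W ⇒ negate
Point 2:
  Lat: 63 + 8/60 + 48/3600 = 63.146667
  N → positive
  Lon: 151 + 42/60 + 7.5/3600 = 151.702083
  W ⇒ negate
Point 3:
  φ: 77 + 31/60 + 0.07/3600 = 77.516686
  S → negative
  λ: 19 + 55/60 + 6.3/3600 = 19.918417
  W ⇒ negate
Point 4:
  φ: 32′ + 35.26″ = 32.58767′; 0 + 32.58767/60 = 0.543128
  hemisphere S, so the sign is −
  Lon: 60° + 17/60 + 20.6/3600 = 60 + 0.283333 + 0.005722 = 60.289056
  W ⇒ negate
Point 5:
  φ: 35° + 20/60 + 52/3600 = 35 + 0.333333 + 0.014444 = 35.347778
  N → positive
  Longitude: 45 + 49/60 + 59.98/3600 = 45.833328
  E ⇒ keep positive
Point 6:
  Latitude: 26′ + 16.3″ = 26.27167′; 89 + 26.27167/60 = 89.437861
  S ⇒ negate
  Lon: 115 + 54/60 + 12.98/3600 = 115.903606
  W ⇒ negate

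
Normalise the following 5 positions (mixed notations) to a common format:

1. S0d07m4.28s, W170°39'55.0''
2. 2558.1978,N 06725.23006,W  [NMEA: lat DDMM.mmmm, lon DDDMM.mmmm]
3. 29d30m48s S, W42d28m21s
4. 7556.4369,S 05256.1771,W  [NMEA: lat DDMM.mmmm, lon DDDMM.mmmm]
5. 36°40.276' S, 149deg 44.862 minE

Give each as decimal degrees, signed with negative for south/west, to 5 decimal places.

Point 1:
  Latitude: 0° + 7/60 + 4.28/3600 = 0 + 0.116667 + 0.001189 = 0.117856
  hemisphere S, so the sign is −
  λ: 170 + 39/60 + 55/3600 = 170.665278
  W ⇒ negate
Point 2:
  Latitude: split at 2 digits → 25° and 58.1978′; 25 + 58.1978/60 = 25.969963
  N ⇒ keep positive
  λ: degrees = first 3 digits = 67, minutes = 25.23006; 67 + 25.23006/60 = 67.420501
  W ⇒ negate
Point 3:
  Latitude: 29° + 30/60 + 48/3600 = 29 + 0.500000 + 0.013333 = 29.513333
  hemisphere S, so the sign is −
  Longitude: 28′ + 21″ = 28.35000′; 42 + 28.35000/60 = 42.472500
  W → negative
Point 4:
  φ: split at 2 digits → 75° and 56.4369′; 75 + 56.4369/60 = 75.940615
  S → negative
  Longitude: degrees = first 3 digits = 52, minutes = 56.1771; 52 + 56.1771/60 = 52.936285
  W ⇒ negate
Point 5:
  Latitude: 36 + 40.276/60 = 36.671267
  hemisphere S, so the sign is −
  Lon: 44.862′ = 0.747700°; total 149.747700
  E ⇒ keep positive

1. -0.11786, -170.66528
2. 25.96996, -67.42050
3. -29.51333, -42.47250
4. -75.94062, -52.93629
5. -36.67127, 149.74770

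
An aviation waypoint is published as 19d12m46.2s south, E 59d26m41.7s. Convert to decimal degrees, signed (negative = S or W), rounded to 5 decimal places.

-19.21283, 59.44492

φ: 19 + 12/60 + 46.2/3600 = 19.212833
S → negative
λ: 59 + 26/60 + 41.7/3600 = 59.444917
E ⇒ keep positive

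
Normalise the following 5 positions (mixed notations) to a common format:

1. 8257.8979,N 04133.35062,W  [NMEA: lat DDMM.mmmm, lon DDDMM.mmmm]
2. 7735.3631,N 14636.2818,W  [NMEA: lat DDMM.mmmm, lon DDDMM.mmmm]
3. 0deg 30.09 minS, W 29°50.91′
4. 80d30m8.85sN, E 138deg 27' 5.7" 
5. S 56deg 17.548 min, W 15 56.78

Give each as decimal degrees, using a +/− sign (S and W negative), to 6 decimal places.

Point 1:
  φ: split at 2 digits → 82° and 57.8979′; 82 + 57.8979/60 = 82.9649650
  N ⇒ keep positive
  Lon: degrees = first 3 digits = 41, minutes = 33.35062; 41 + 33.35062/60 = 41.5558437
  hemisphere W, so the sign is −
Point 2:
  φ: degrees = first 2 digits = 77, minutes = 35.3631; 77 + 35.3631/60 = 77.5893850
  N ⇒ keep positive
  Longitude: degrees = first 3 digits = 146, minutes = 36.2818; 146 + 36.2818/60 = 146.6046967
  W → negative
Point 3:
  φ: 30.09′ = 0.501500°; total 0.5015000
  hemisphere S, so the sign is −
  Longitude: 29 + 50.91/60 = 29.8485000
  W → negative
Point 4:
  φ: 30′ + 8.85″ = 30.14750′; 80 + 30.14750/60 = 80.5024583
  N → positive
  λ: 138° + 27/60 + 5.7/3600 = 138 + 0.450000 + 0.001583 = 138.4515833
  E ⇒ keep positive
Point 5:
  Lat: 17.548′ = 0.292467°; total 56.2924667
  hemisphere S, so the sign is −
  Longitude: 56.78′ = 0.946333°; total 15.9463333
  W ⇒ negate

1. 82.964965, -41.555844
2. 77.589385, -146.604697
3. -0.501500, -29.848500
4. 80.502458, 138.451583
5. -56.292467, -15.946333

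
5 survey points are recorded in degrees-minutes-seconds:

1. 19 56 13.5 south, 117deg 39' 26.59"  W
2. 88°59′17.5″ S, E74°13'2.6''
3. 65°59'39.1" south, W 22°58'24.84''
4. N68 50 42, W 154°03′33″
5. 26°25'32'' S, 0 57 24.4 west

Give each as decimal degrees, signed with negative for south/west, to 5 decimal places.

1. -19.93708, -117.65739
2. -88.98819, 74.21739
3. -65.99419, -22.97357
4. 68.84500, -154.05917
5. -26.42556, -0.95678

Point 1:
  φ: 19 + 56/60 + 13.5/3600 = 19.937083
  hemisphere S, so the sign is −
  Longitude: 117 + 39/60 + 26.59/3600 = 117.657386
  hemisphere W, so the sign is −
Point 2:
  Lat: 59′ + 17.5″ = 59.29167′; 88 + 59.29167/60 = 88.988194
  hemisphere S, so the sign is −
  Lon: 74° + 13/60 + 2.6/3600 = 74 + 0.216667 + 0.000722 = 74.217389
  E ⇒ keep positive
Point 3:
  Latitude: 65° + 59/60 + 39.1/3600 = 65 + 0.983333 + 0.010861 = 65.994194
  hemisphere S, so the sign is −
  Longitude: 22 + 58/60 + 24.84/3600 = 22.973567
  hemisphere W, so the sign is −
Point 4:
  Lat: 50′ + 42″ = 50.70000′; 68 + 50.70000/60 = 68.845000
  N → positive
  Longitude: 154 + 3/60 + 33/3600 = 154.059167
  W ⇒ negate
Point 5:
  Lat: 25′ + 32″ = 25.53333′; 26 + 25.53333/60 = 26.425556
  hemisphere S, so the sign is −
  Lon: 0 + 57/60 + 24.4/3600 = 0.956778
  hemisphere W, so the sign is −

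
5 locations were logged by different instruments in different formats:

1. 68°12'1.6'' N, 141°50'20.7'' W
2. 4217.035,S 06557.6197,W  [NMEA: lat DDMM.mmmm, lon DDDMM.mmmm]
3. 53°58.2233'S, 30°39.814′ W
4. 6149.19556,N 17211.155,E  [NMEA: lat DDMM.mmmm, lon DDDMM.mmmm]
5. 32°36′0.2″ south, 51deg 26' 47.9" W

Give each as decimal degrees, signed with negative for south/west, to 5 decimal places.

Point 1:
  Lat: 12′ + 1.6″ = 12.02667′; 68 + 12.02667/60 = 68.200444
  N → positive
  λ: 50′ + 20.7″ = 50.34500′; 141 + 50.34500/60 = 141.839083
  W → negative
Point 2:
  Latitude: split at 2 digits → 42° and 17.035′; 42 + 17.035/60 = 42.283917
  S → negative
  Longitude: split at 3 digits → 065° and 57.6197′; 65 + 57.6197/60 = 65.960328
  W ⇒ negate
Point 3:
  Lat: 53 + 58.2233/60 = 53.970388
  S → negative
  Lon: 39.814′ = 0.663567°; total 30.663567
  W → negative
Point 4:
  Latitude: degrees = first 2 digits = 61, minutes = 49.19556; 61 + 49.19556/60 = 61.819926
  N → positive
  Longitude: split at 3 digits → 172° and 11.155′; 172 + 11.155/60 = 172.185917
  E ⇒ keep positive
Point 5:
  Latitude: 36′ + 0.2″ = 36.00333′; 32 + 36.00333/60 = 32.600056
  S → negative
  Lon: 51 + 26/60 + 47.9/3600 = 51.446639
  W ⇒ negate

1. 68.20044, -141.83908
2. -42.28392, -65.96033
3. -53.97039, -30.66357
4. 61.81993, 172.18592
5. -32.60006, -51.44664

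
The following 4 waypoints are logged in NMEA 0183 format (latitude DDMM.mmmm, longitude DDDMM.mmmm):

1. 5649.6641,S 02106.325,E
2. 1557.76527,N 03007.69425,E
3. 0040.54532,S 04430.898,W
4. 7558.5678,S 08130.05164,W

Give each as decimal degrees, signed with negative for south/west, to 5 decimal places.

1. -56.82774, 21.10542
2. 15.96275, 30.12824
3. -0.67576, -44.51497
4. -75.97613, -81.50086

Point 1:
  Latitude: split at 2 digits → 56° and 49.6641′; 56 + 49.6641/60 = 56.827735
  S ⇒ negate
  λ: degrees = first 3 digits = 21, minutes = 6.325; 21 + 6.325/60 = 21.105417
  E ⇒ keep positive
Point 2:
  Lat: split at 2 digits → 15° and 57.76527′; 15 + 57.76527/60 = 15.962755
  N ⇒ keep positive
  Lon: degrees = first 3 digits = 30, minutes = 7.69425; 30 + 7.69425/60 = 30.128238
  E → positive
Point 3:
  φ: split at 2 digits → 00° and 40.54532′; 0 + 40.54532/60 = 0.675755
  hemisphere S, so the sign is −
  λ: degrees = first 3 digits = 44, minutes = 30.898; 44 + 30.898/60 = 44.514967
  W ⇒ negate
Point 4:
  Latitude: split at 2 digits → 75° and 58.5678′; 75 + 58.5678/60 = 75.976130
  hemisphere S, so the sign is −
  λ: degrees = first 3 digits = 81, minutes = 30.05164; 81 + 30.05164/60 = 81.500861
  W ⇒ negate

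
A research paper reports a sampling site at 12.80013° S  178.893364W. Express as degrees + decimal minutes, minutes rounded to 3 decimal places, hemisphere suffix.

12° 48.008′ S, 178° 53.602′ W

φ: minutes = (12.800130 − 12) × 60 = 48.00780
Lon: 178° + 0.893364 × 60 = 178° 53.60184′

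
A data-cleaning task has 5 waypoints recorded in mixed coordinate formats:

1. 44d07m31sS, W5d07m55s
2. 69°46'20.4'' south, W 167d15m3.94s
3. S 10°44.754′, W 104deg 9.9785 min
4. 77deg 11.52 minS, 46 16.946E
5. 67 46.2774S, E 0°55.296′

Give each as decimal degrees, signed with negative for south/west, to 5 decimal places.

Point 1:
  Latitude: 44 + 7/60 + 31/3600 = 44.125278
  hemisphere S, so the sign is −
  Lon: 7′ + 55″ = 7.91667′; 5 + 7.91667/60 = 5.131944
  W ⇒ negate
Point 2:
  φ: 69° + 46/60 + 20.4/3600 = 69 + 0.766667 + 0.005667 = 69.772333
  hemisphere S, so the sign is −
  Longitude: 15′ + 3.94″ = 15.06567′; 167 + 15.06567/60 = 167.251094
  hemisphere W, so the sign is −
Point 3:
  φ: 44.754′ = 0.745900°; total 10.745900
  S ⇒ negate
  λ: 9.9785′ = 0.166308°; total 104.166308
  W → negative
Point 4:
  Latitude: 77 + 11.52/60 = 77.192000
  hemisphere S, so the sign is −
  λ: 46 + 16.946/60 = 46.282433
  E ⇒ keep positive
Point 5:
  φ: 67 + 46.2774/60 = 67.771290
  hemisphere S, so the sign is −
  Lon: 55.296′ = 0.921600°; total 0.921600
  E ⇒ keep positive

1. -44.12528, -5.13194
2. -69.77233, -167.25109
3. -10.74590, -104.16631
4. -77.19200, 46.28243
5. -67.77129, 0.92160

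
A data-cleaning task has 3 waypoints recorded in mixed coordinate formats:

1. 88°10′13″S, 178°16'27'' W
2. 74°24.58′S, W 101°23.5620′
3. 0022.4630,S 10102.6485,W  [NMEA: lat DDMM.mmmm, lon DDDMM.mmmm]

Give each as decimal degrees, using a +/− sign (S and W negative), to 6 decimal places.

1. -88.170278, -178.274167
2. -74.409667, -101.392700
3. -0.374383, -101.044142

Point 1:
  Lat: 10′ + 13″ = 10.21667′; 88 + 10.21667/60 = 88.1702778
  S → negative
  Longitude: 178 + 16/60 + 27/3600 = 178.2741667
  W ⇒ negate
Point 2:
  Latitude: 74 + 24.58/60 = 74.4096667
  S ⇒ negate
  Lon: 101 + 23.562/60 = 101.3927000
  W ⇒ negate
Point 3:
  Latitude: degrees = first 2 digits = 0, minutes = 22.463; 0 + 22.463/60 = 0.3743833
  S → negative
  λ: degrees = first 3 digits = 101, minutes = 2.6485; 101 + 2.6485/60 = 101.0441417
  hemisphere W, so the sign is −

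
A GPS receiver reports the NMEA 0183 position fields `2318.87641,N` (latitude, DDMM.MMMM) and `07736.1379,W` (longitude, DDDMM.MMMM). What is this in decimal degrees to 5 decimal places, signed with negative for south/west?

23.31461, -77.60230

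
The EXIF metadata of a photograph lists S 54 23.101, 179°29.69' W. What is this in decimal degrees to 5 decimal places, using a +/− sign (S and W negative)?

Latitude: 54 + 23.101/60 = 54.385017
hemisphere S, so the sign is −
λ: 29.69′ = 0.494833°; total 179.494833
W ⇒ negate

-54.38502, -179.49483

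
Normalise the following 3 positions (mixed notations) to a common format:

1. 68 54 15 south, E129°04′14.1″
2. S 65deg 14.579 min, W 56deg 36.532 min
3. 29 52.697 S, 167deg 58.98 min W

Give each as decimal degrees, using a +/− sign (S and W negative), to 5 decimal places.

1. -68.90417, 129.07058
2. -65.24298, -56.60887
3. -29.87828, -167.98300

Point 1:
  φ: 68° + 54/60 + 15/3600 = 68 + 0.900000 + 0.004167 = 68.904167
  hemisphere S, so the sign is −
  λ: 4′ + 14.1″ = 4.23500′; 129 + 4.23500/60 = 129.070583
  E ⇒ keep positive
Point 2:
  φ: 14.579′ = 0.242983°; total 65.242983
  S ⇒ negate
  Lon: 56 + 36.532/60 = 56.608867
  hemisphere W, so the sign is −
Point 3:
  Lat: 29 + 52.697/60 = 29.878283
  S ⇒ negate
  λ: 167 + 58.98/60 = 167.983000
  W → negative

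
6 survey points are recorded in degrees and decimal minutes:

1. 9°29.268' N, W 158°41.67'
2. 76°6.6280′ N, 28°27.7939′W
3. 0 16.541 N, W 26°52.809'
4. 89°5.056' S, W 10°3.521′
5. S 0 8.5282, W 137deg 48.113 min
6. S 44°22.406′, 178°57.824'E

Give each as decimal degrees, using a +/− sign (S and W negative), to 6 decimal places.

1. 9.487800, -158.694500
2. 76.110467, -28.463232
3. 0.275683, -26.880150
4. -89.084267, -10.058683
5. -0.142137, -137.801883
6. -44.373433, 178.963733

Point 1:
  Latitude: 29.268′ = 0.487800°; total 9.4878000
  N ⇒ keep positive
  Lon: 158 + 41.67/60 = 158.6945000
  W ⇒ negate
Point 2:
  φ: 76 + 6.628/60 = 76.1104667
  N ⇒ keep positive
  Lon: 27.7939′ = 0.463232°; total 28.4632317
  hemisphere W, so the sign is −
Point 3:
  Latitude: 0 + 16.541/60 = 0.2756833
  N → positive
  Longitude: 52.809′ = 0.880150°; total 26.8801500
  W → negative
Point 4:
  Latitude: 89 + 5.056/60 = 89.0842667
  hemisphere S, so the sign is −
  Longitude: 3.521′ = 0.058683°; total 10.0586833
  W → negative
Point 5:
  φ: 8.5282′ = 0.142137°; total 0.1421367
  hemisphere S, so the sign is −
  Lon: 137 + 48.113/60 = 137.8018833
  W ⇒ negate
Point 6:
  φ: 22.406′ = 0.373433°; total 44.3734333
  S → negative
  Longitude: 178 + 57.824/60 = 178.9637333
  E → positive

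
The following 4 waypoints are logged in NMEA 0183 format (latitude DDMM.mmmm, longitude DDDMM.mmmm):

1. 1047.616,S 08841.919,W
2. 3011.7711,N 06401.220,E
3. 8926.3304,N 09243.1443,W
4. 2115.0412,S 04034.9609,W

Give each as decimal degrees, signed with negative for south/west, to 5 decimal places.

Point 1:
  φ: degrees = first 2 digits = 10, minutes = 47.616; 10 + 47.616/60 = 10.793600
  S → negative
  Longitude: degrees = first 3 digits = 88, minutes = 41.919; 88 + 41.919/60 = 88.698650
  hemisphere W, so the sign is −
Point 2:
  Latitude: degrees = first 2 digits = 30, minutes = 11.7711; 30 + 11.7711/60 = 30.196185
  N → positive
  Lon: split at 3 digits → 064° and 1.22′; 64 + 1.22/60 = 64.020333
  E ⇒ keep positive
Point 3:
  Latitude: split at 2 digits → 89° and 26.3304′; 89 + 26.3304/60 = 89.438840
  N → positive
  Lon: split at 3 digits → 092° and 43.1443′; 92 + 43.1443/60 = 92.719072
  W → negative
Point 4:
  Lat: degrees = first 2 digits = 21, minutes = 15.0412; 21 + 15.0412/60 = 21.250687
  S ⇒ negate
  Longitude: split at 3 digits → 040° and 34.9609′; 40 + 34.9609/60 = 40.582682
  W ⇒ negate

1. -10.79360, -88.69865
2. 30.19619, 64.02033
3. 89.43884, -92.71907
4. -21.25069, -40.58268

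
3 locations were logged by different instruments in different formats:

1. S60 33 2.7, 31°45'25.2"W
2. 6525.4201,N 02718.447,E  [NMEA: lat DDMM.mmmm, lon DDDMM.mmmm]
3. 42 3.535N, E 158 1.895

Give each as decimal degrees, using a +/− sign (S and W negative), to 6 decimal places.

Point 1:
  φ: 60° + 33/60 + 2.7/3600 = 60 + 0.550000 + 0.000750 = 60.5507500
  S ⇒ negate
  Longitude: 31 + 45/60 + 25.2/3600 = 31.7570000
  hemisphere W, so the sign is −
Point 2:
  Lat: degrees = first 2 digits = 65, minutes = 25.4201; 65 + 25.4201/60 = 65.4236683
  N → positive
  Longitude: degrees = first 3 digits = 27, minutes = 18.447; 27 + 18.447/60 = 27.3074500
  E → positive
Point 3:
  Latitude: 3.535′ = 0.058917°; total 42.0589167
  N ⇒ keep positive
  Longitude: 158 + 1.895/60 = 158.0315833
  E → positive

1. -60.550750, -31.757000
2. 65.423668, 27.307450
3. 42.058917, 158.031583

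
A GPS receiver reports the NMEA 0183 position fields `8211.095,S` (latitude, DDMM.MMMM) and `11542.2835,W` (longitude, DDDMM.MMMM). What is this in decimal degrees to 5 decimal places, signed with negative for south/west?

-82.18492, -115.70473

Lat: degrees = first 2 digits = 82, minutes = 11.095; 82 + 11.095/60 = 82.184917
hemisphere S, so the sign is −
Longitude: degrees = first 3 digits = 115, minutes = 42.2835; 115 + 42.2835/60 = 115.704725
hemisphere W, so the sign is −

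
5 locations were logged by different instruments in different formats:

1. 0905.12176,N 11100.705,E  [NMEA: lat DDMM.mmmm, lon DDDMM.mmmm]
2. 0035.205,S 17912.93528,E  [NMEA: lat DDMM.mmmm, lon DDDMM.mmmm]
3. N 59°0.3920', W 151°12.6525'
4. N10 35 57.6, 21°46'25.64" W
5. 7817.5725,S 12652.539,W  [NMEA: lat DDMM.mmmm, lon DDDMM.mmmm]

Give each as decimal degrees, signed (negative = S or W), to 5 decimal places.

1. 9.08536, 111.01175
2. -0.58675, 179.21559
3. 59.00653, -151.21088
4. 10.59933, -21.77379
5. -78.29288, -126.87565

Point 1:
  Lat: degrees = first 2 digits = 9, minutes = 5.12176; 9 + 5.12176/60 = 9.085363
  N → positive
  Lon: split at 3 digits → 111° and 0.705′; 111 + 0.705/60 = 111.011750
  E → positive
Point 2:
  φ: split at 2 digits → 00° and 35.205′; 0 + 35.205/60 = 0.586750
  hemisphere S, so the sign is −
  λ: split at 3 digits → 179° and 12.93528′; 179 + 12.93528/60 = 179.215588
  E ⇒ keep positive
Point 3:
  Lat: 0.392′ = 0.006533°; total 59.006533
  N → positive
  λ: 12.6525′ = 0.210875°; total 151.210875
  hemisphere W, so the sign is −
Point 4:
  φ: 10° + 35/60 + 57.6/3600 = 10 + 0.583333 + 0.016000 = 10.599333
  N → positive
  Longitude: 21 + 46/60 + 25.64/3600 = 21.773789
  W → negative
Point 5:
  φ: degrees = first 2 digits = 78, minutes = 17.5725; 78 + 17.5725/60 = 78.292875
  S → negative
  λ: degrees = first 3 digits = 126, minutes = 52.539; 126 + 52.539/60 = 126.875650
  W ⇒ negate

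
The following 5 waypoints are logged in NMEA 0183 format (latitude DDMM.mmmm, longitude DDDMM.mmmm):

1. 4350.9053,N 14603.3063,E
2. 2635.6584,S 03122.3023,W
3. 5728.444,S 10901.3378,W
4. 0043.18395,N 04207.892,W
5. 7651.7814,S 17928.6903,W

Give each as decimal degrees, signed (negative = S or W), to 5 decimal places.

1. 43.84842, 146.05511
2. -26.59431, -31.37171
3. -57.47407, -109.02230
4. 0.71973, -42.13153
5. -76.86302, -179.47817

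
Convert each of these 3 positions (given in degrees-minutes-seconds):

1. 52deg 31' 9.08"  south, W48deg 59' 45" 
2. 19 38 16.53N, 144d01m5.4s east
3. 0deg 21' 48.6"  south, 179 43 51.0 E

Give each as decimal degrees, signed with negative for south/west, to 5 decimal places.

1. -52.51919, -48.99583
2. 19.63793, 144.01817
3. -0.36350, 179.73083

Point 1:
  Latitude: 52° + 31/60 + 9.08/3600 = 52 + 0.516667 + 0.002522 = 52.519189
  hemisphere S, so the sign is −
  Longitude: 59′ + 45″ = 59.75000′; 48 + 59.75000/60 = 48.995833
  W → negative
Point 2:
  Latitude: 38′ + 16.53″ = 38.27550′; 19 + 38.27550/60 = 19.637925
  N ⇒ keep positive
  λ: 144° + 1/60 + 5.4/3600 = 144 + 0.016667 + 0.001500 = 144.018167
  E → positive
Point 3:
  Lat: 0 + 21/60 + 48.6/3600 = 0.363500
  S → negative
  Longitude: 43′ + 51″ = 43.85000′; 179 + 43.85000/60 = 179.730833
  E → positive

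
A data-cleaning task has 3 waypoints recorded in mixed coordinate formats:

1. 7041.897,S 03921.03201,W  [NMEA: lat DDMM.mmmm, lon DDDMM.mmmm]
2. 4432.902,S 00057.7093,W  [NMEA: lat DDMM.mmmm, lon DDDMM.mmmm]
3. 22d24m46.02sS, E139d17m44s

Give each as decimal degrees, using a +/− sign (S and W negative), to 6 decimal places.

1. -70.698283, -39.350534
2. -44.548367, -0.961822
3. -22.412783, 139.295556

Point 1:
  Lat: split at 2 digits → 70° and 41.897′; 70 + 41.897/60 = 70.6982833
  S ⇒ negate
  Longitude: degrees = first 3 digits = 39, minutes = 21.03201; 39 + 21.03201/60 = 39.3505335
  W ⇒ negate
Point 2:
  φ: split at 2 digits → 44° and 32.902′; 44 + 32.902/60 = 44.5483667
  S ⇒ negate
  λ: degrees = first 3 digits = 0, minutes = 57.7093; 0 + 57.7093/60 = 0.9618217
  hemisphere W, so the sign is −
Point 3:
  Latitude: 22 + 24/60 + 46.02/3600 = 22.4127833
  S → negative
  Longitude: 17′ + 44″ = 17.73333′; 139 + 17.73333/60 = 139.2955556
  E ⇒ keep positive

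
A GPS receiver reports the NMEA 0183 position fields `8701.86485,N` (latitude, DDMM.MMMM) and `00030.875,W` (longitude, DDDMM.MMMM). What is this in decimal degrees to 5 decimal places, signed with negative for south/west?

Lat: degrees = first 2 digits = 87, minutes = 1.86485; 87 + 1.86485/60 = 87.031081
N → positive
Longitude: degrees = first 3 digits = 0, minutes = 30.875; 0 + 30.875/60 = 0.514583
W ⇒ negate

87.03108, -0.51458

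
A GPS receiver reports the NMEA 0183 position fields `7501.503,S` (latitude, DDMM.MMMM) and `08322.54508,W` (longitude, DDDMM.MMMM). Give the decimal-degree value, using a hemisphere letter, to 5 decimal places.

75.02505° S, 83.37575° W

Lat: degrees = first 2 digits = 75, minutes = 1.503; 75 + 1.503/60 = 75.025050
Lon: split at 3 digits → 083° and 22.54508′; 83 + 22.54508/60 = 83.375751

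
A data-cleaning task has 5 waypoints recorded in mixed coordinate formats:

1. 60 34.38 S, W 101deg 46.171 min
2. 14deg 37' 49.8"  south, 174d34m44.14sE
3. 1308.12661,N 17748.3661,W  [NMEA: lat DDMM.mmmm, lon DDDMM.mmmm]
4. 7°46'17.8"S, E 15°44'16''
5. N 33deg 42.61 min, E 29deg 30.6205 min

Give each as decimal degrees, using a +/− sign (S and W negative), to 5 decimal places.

Point 1:
  Lat: 34.38′ = 0.573000°; total 60.573000
  hemisphere S, so the sign is −
  Lon: 46.171′ = 0.769517°; total 101.769517
  hemisphere W, so the sign is −
Point 2:
  Latitude: 14° + 37/60 + 49.8/3600 = 14 + 0.616667 + 0.013833 = 14.630500
  S → negative
  Lon: 174 + 34/60 + 44.14/3600 = 174.578928
  E ⇒ keep positive
Point 3:
  φ: degrees = first 2 digits = 13, minutes = 8.12661; 13 + 8.12661/60 = 13.135444
  N ⇒ keep positive
  λ: split at 3 digits → 177° and 48.3661′; 177 + 48.3661/60 = 177.806102
  W ⇒ negate
Point 4:
  φ: 7° + 46/60 + 17.8/3600 = 7 + 0.766667 + 0.004944 = 7.771611
  S → negative
  Lon: 15° + 44/60 + 16/3600 = 15 + 0.733333 + 0.004444 = 15.737778
  E ⇒ keep positive
Point 5:
  φ: 33 + 42.61/60 = 33.710167
  N ⇒ keep positive
  Lon: 30.6205′ = 0.510342°; total 29.510342
  E → positive

1. -60.57300, -101.76952
2. -14.63050, 174.57893
3. 13.13544, -177.80610
4. -7.77161, 15.73778
5. 33.71017, 29.51034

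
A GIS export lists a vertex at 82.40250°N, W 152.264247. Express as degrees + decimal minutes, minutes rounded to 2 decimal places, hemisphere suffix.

82° 24.15′ N, 152° 15.85′ W

Lat: fractional part 0.402500 → 24.1500 minutes
Longitude: 152° + 0.264247 × 60 = 152° 15.8548′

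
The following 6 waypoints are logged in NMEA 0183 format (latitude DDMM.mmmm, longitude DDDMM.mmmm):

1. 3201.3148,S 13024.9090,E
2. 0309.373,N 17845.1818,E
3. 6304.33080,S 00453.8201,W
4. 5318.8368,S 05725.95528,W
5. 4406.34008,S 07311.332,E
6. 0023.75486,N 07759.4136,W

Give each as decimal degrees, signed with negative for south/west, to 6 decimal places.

1. -32.021913, 130.415150
2. 3.156217, 178.753030
3. -63.072180, -4.897002
4. -53.313947, -57.432588
5. -44.105668, 73.188867
6. 0.395914, -77.990227

Point 1:
  Latitude: degrees = first 2 digits = 32, minutes = 1.3148; 32 + 1.3148/60 = 32.0219133
  S → negative
  Longitude: split at 3 digits → 130° and 24.909′; 130 + 24.909/60 = 130.4151500
  E → positive
Point 2:
  Lat: degrees = first 2 digits = 3, minutes = 9.373; 3 + 9.373/60 = 3.1562167
  N ⇒ keep positive
  Longitude: split at 3 digits → 178° and 45.1818′; 178 + 45.1818/60 = 178.7530300
  E ⇒ keep positive
Point 3:
  Lat: split at 2 digits → 63° and 4.3308′; 63 + 4.3308/60 = 63.0721800
  hemisphere S, so the sign is −
  Lon: degrees = first 3 digits = 4, minutes = 53.8201; 4 + 53.8201/60 = 4.8970017
  W ⇒ negate
Point 4:
  Latitude: split at 2 digits → 53° and 18.8368′; 53 + 18.8368/60 = 53.3139467
  hemisphere S, so the sign is −
  Lon: degrees = first 3 digits = 57, minutes = 25.95528; 57 + 25.95528/60 = 57.4325880
  hemisphere W, so the sign is −
Point 5:
  φ: degrees = first 2 digits = 44, minutes = 6.34008; 44 + 6.34008/60 = 44.1056680
  S → negative
  λ: split at 3 digits → 073° and 11.332′; 73 + 11.332/60 = 73.1888667
  E ⇒ keep positive
Point 6:
  φ: split at 2 digits → 00° and 23.75486′; 0 + 23.75486/60 = 0.3959143
  N ⇒ keep positive
  λ: degrees = first 3 digits = 77, minutes = 59.4136; 77 + 59.4136/60 = 77.9902267
  W ⇒ negate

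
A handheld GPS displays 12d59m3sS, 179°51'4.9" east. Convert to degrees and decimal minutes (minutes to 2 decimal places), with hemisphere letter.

12° 59.05′ S, 179° 51.08′ E

Lat: 59 + 3/60 = 59.0500′
Longitude: seconds/60 = 0.08167; minutes = 51 + 0.08167 = 51.0817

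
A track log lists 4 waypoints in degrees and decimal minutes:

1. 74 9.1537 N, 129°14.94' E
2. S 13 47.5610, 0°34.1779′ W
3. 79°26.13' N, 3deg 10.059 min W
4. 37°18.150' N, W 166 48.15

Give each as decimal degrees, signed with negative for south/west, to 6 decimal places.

1. 74.152562, 129.249000
2. -13.792683, -0.569632
3. 79.435500, -3.167650
4. 37.302500, -166.802500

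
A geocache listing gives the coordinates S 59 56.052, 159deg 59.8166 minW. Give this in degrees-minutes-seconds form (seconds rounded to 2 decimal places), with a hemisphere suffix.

59°56′3.12″ S, 159°59′49.00″ W

φ: fractional minutes 0.05200 × 60 = 3.1200″
Lon: 59.81660′ → 59′ and 0.81660 × 60 = 48.9960″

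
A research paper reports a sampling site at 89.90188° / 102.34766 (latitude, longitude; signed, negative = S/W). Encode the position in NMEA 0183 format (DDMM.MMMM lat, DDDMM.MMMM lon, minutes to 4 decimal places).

φ: fractional part 0.901880 → 54.112800 minutes
Lon: minutes = (102.347660 − 102) × 60 = 20.859600

8954.1128,N / 10220.8596,E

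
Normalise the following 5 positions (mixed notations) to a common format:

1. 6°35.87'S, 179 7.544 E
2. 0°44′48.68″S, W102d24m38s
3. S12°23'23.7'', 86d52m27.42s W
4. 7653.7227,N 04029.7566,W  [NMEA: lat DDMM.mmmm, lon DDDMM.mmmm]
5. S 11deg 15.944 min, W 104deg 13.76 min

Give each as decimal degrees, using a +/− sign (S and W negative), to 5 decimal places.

Point 1:
  Latitude: 35.87′ = 0.597833°; total 6.597833
  hemisphere S, so the sign is −
  Longitude: 179 + 7.544/60 = 179.125733
  E → positive
Point 2:
  Latitude: 0 + 44/60 + 48.68/3600 = 0.746856
  S → negative
  Longitude: 102° + 24/60 + 38/3600 = 102 + 0.400000 + 0.010556 = 102.410556
  W → negative
Point 3:
  φ: 23′ + 23.7″ = 23.39500′; 12 + 23.39500/60 = 12.389917
  S → negative
  Longitude: 86° + 52/60 + 27.42/3600 = 86 + 0.866667 + 0.007617 = 86.874283
  hemisphere W, so the sign is −
Point 4:
  φ: split at 2 digits → 76° and 53.7227′; 76 + 53.7227/60 = 76.895378
  N → positive
  λ: split at 3 digits → 040° and 29.7566′; 40 + 29.7566/60 = 40.495943
  hemisphere W, so the sign is −
Point 5:
  φ: 15.944′ = 0.265733°; total 11.265733
  S → negative
  Longitude: 13.76′ = 0.229333°; total 104.229333
  hemisphere W, so the sign is −

1. -6.59783, 179.12573
2. -0.74686, -102.41056
3. -12.38992, -86.87428
4. 76.89538, -40.49594
5. -11.26573, -104.22933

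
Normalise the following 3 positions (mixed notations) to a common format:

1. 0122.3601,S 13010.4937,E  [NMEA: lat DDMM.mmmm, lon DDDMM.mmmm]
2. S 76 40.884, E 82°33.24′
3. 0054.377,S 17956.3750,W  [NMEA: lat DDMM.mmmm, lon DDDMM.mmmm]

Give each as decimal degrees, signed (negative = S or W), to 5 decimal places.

1. -1.37267, 130.17490
2. -76.68140, 82.55400
3. -0.90628, -179.93958

Point 1:
  Lat: split at 2 digits → 01° and 22.3601′; 1 + 22.3601/60 = 1.372668
  hemisphere S, so the sign is −
  Longitude: split at 3 digits → 130° and 10.4937′; 130 + 10.4937/60 = 130.174895
  E ⇒ keep positive
Point 2:
  φ: 76 + 40.884/60 = 76.681400
  S → negative
  λ: 33.24′ = 0.554000°; total 82.554000
  E ⇒ keep positive
Point 3:
  Lat: degrees = first 2 digits = 0, minutes = 54.377; 0 + 54.377/60 = 0.906283
  S ⇒ negate
  Lon: degrees = first 3 digits = 179, minutes = 56.375; 179 + 56.375/60 = 179.939583
  hemisphere W, so the sign is −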